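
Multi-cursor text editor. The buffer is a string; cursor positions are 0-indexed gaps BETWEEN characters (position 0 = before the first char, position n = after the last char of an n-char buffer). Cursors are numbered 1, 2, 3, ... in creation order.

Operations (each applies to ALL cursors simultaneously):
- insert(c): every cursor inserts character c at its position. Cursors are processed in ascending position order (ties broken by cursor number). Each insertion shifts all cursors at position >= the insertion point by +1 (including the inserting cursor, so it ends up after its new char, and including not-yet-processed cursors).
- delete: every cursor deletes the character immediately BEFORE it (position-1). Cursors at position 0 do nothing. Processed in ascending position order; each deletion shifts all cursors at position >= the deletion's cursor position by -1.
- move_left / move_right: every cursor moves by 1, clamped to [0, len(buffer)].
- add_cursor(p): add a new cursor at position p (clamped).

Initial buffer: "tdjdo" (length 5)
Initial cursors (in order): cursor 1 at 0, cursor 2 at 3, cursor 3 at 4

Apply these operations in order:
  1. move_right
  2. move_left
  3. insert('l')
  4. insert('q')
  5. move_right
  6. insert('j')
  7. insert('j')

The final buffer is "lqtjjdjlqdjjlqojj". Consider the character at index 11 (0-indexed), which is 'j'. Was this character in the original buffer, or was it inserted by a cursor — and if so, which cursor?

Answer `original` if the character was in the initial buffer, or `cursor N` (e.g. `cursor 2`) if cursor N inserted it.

After op 1 (move_right): buffer="tdjdo" (len 5), cursors c1@1 c2@4 c3@5, authorship .....
After op 2 (move_left): buffer="tdjdo" (len 5), cursors c1@0 c2@3 c3@4, authorship .....
After op 3 (insert('l')): buffer="ltdjldlo" (len 8), cursors c1@1 c2@5 c3@7, authorship 1...2.3.
After op 4 (insert('q')): buffer="lqtdjlqdlqo" (len 11), cursors c1@2 c2@7 c3@10, authorship 11...22.33.
After op 5 (move_right): buffer="lqtdjlqdlqo" (len 11), cursors c1@3 c2@8 c3@11, authorship 11...22.33.
After op 6 (insert('j')): buffer="lqtjdjlqdjlqoj" (len 14), cursors c1@4 c2@10 c3@14, authorship 11.1..22.233.3
After op 7 (insert('j')): buffer="lqtjjdjlqdjjlqojj" (len 17), cursors c1@5 c2@12 c3@17, authorship 11.11..22.2233.33
Authorship (.=original, N=cursor N): 1 1 . 1 1 . . 2 2 . 2 2 3 3 . 3 3
Index 11: author = 2

Answer: cursor 2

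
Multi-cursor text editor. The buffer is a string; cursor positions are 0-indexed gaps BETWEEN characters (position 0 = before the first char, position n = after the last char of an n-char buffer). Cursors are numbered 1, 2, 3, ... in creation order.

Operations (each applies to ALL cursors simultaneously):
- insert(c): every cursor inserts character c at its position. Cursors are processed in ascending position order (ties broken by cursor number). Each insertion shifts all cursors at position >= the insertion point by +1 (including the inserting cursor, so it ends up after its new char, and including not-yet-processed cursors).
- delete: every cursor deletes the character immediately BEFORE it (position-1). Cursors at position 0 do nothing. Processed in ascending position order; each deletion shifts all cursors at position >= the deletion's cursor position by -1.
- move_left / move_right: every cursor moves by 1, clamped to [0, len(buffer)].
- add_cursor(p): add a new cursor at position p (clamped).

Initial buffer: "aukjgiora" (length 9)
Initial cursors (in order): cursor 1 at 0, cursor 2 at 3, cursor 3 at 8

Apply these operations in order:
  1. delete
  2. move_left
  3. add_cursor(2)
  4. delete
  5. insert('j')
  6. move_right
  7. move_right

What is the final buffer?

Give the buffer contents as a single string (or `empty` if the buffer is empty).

Answer: jjjjgjoa

Derivation:
After op 1 (delete): buffer="aujgioa" (len 7), cursors c1@0 c2@2 c3@6, authorship .......
After op 2 (move_left): buffer="aujgioa" (len 7), cursors c1@0 c2@1 c3@5, authorship .......
After op 3 (add_cursor(2)): buffer="aujgioa" (len 7), cursors c1@0 c2@1 c4@2 c3@5, authorship .......
After op 4 (delete): buffer="jgoa" (len 4), cursors c1@0 c2@0 c4@0 c3@2, authorship ....
After op 5 (insert('j')): buffer="jjjjgjoa" (len 8), cursors c1@3 c2@3 c4@3 c3@6, authorship 124..3..
After op 6 (move_right): buffer="jjjjgjoa" (len 8), cursors c1@4 c2@4 c4@4 c3@7, authorship 124..3..
After op 7 (move_right): buffer="jjjjgjoa" (len 8), cursors c1@5 c2@5 c4@5 c3@8, authorship 124..3..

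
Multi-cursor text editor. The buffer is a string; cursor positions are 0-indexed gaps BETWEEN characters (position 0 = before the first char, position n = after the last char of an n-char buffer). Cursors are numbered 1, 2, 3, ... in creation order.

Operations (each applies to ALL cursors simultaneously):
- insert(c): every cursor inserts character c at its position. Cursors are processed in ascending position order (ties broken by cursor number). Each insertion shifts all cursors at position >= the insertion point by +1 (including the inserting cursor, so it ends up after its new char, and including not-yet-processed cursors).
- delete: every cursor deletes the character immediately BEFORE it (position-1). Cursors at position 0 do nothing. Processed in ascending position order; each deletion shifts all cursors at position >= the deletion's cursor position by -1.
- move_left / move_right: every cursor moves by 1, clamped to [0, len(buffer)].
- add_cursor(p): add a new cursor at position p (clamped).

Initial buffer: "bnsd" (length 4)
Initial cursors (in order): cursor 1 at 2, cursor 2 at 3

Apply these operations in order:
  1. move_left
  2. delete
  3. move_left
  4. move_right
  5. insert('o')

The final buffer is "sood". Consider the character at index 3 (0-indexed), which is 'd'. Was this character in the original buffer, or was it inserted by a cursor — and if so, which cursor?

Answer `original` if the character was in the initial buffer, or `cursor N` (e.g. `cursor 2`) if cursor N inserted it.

Answer: original

Derivation:
After op 1 (move_left): buffer="bnsd" (len 4), cursors c1@1 c2@2, authorship ....
After op 2 (delete): buffer="sd" (len 2), cursors c1@0 c2@0, authorship ..
After op 3 (move_left): buffer="sd" (len 2), cursors c1@0 c2@0, authorship ..
After op 4 (move_right): buffer="sd" (len 2), cursors c1@1 c2@1, authorship ..
After op 5 (insert('o')): buffer="sood" (len 4), cursors c1@3 c2@3, authorship .12.
Authorship (.=original, N=cursor N): . 1 2 .
Index 3: author = original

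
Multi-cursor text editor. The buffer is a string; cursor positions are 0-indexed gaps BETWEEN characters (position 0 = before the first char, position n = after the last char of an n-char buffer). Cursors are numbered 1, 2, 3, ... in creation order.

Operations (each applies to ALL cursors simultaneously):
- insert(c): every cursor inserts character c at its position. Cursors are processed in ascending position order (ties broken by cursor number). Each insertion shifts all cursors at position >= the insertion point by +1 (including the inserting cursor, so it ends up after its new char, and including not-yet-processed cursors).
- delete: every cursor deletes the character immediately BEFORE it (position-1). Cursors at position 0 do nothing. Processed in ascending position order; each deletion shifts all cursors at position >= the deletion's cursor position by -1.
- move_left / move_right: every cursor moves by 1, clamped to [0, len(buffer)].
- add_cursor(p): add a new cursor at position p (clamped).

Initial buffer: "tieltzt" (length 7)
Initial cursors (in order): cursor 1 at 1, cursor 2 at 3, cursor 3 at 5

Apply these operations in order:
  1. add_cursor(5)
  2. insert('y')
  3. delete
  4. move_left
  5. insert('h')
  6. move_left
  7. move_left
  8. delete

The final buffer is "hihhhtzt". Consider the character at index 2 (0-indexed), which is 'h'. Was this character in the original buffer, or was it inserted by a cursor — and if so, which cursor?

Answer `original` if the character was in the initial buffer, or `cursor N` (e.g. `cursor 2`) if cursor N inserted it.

After op 1 (add_cursor(5)): buffer="tieltzt" (len 7), cursors c1@1 c2@3 c3@5 c4@5, authorship .......
After op 2 (insert('y')): buffer="tyieyltyyzt" (len 11), cursors c1@2 c2@5 c3@9 c4@9, authorship .1..2..34..
After op 3 (delete): buffer="tieltzt" (len 7), cursors c1@1 c2@3 c3@5 c4@5, authorship .......
After op 4 (move_left): buffer="tieltzt" (len 7), cursors c1@0 c2@2 c3@4 c4@4, authorship .......
After op 5 (insert('h')): buffer="htihelhhtzt" (len 11), cursors c1@1 c2@4 c3@8 c4@8, authorship 1..2..34...
After op 6 (move_left): buffer="htihelhhtzt" (len 11), cursors c1@0 c2@3 c3@7 c4@7, authorship 1..2..34...
After op 7 (move_left): buffer="htihelhhtzt" (len 11), cursors c1@0 c2@2 c3@6 c4@6, authorship 1..2..34...
After op 8 (delete): buffer="hihhhtzt" (len 8), cursors c1@0 c2@1 c3@3 c4@3, authorship 1.234...
Authorship (.=original, N=cursor N): 1 . 2 3 4 . . .
Index 2: author = 2

Answer: cursor 2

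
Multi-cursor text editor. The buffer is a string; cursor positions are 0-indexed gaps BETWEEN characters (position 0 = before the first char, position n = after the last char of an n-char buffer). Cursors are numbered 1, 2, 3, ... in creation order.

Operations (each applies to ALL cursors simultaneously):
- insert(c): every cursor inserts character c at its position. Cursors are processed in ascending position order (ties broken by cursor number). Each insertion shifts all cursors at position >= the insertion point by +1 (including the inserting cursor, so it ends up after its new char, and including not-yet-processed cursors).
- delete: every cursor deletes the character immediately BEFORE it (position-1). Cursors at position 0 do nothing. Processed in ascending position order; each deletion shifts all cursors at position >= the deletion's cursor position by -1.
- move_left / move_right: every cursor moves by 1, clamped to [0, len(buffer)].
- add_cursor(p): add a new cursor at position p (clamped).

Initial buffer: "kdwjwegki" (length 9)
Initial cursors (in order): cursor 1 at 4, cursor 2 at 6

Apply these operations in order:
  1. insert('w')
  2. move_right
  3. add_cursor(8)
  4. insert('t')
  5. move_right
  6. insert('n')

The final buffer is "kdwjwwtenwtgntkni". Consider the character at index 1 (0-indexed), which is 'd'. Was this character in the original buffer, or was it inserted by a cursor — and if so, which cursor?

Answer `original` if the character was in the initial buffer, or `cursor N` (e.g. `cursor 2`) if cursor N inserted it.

Answer: original

Derivation:
After op 1 (insert('w')): buffer="kdwjwwewgki" (len 11), cursors c1@5 c2@8, authorship ....1..2...
After op 2 (move_right): buffer="kdwjwwewgki" (len 11), cursors c1@6 c2@9, authorship ....1..2...
After op 3 (add_cursor(8)): buffer="kdwjwwewgki" (len 11), cursors c1@6 c3@8 c2@9, authorship ....1..2...
After op 4 (insert('t')): buffer="kdwjwwtewtgtki" (len 14), cursors c1@7 c3@10 c2@12, authorship ....1.1.23.2..
After op 5 (move_right): buffer="kdwjwwtewtgtki" (len 14), cursors c1@8 c3@11 c2@13, authorship ....1.1.23.2..
After op 6 (insert('n')): buffer="kdwjwwtenwtgntkni" (len 17), cursors c1@9 c3@13 c2@16, authorship ....1.1.123.32.2.
Authorship (.=original, N=cursor N): . . . . 1 . 1 . 1 2 3 . 3 2 . 2 .
Index 1: author = original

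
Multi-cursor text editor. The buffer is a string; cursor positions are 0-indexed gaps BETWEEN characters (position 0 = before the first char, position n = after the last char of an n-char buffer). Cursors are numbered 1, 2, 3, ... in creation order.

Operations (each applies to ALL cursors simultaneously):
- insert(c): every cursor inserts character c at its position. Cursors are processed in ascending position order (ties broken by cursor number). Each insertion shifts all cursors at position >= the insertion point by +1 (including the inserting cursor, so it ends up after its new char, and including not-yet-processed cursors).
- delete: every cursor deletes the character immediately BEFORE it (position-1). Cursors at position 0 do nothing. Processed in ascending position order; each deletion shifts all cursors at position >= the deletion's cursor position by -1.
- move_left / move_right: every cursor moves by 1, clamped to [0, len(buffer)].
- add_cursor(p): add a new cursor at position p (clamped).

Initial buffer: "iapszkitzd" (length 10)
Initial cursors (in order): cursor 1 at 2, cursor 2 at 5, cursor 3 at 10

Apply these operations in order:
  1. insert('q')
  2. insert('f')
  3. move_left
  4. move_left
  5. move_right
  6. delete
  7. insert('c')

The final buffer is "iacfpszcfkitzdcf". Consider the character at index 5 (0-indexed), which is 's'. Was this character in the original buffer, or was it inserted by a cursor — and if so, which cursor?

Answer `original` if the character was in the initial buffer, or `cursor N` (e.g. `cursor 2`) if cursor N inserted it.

Answer: original

Derivation:
After op 1 (insert('q')): buffer="iaqpszqkitzdq" (len 13), cursors c1@3 c2@7 c3@13, authorship ..1...2.....3
After op 2 (insert('f')): buffer="iaqfpszqfkitzdqf" (len 16), cursors c1@4 c2@9 c3@16, authorship ..11...22.....33
After op 3 (move_left): buffer="iaqfpszqfkitzdqf" (len 16), cursors c1@3 c2@8 c3@15, authorship ..11...22.....33
After op 4 (move_left): buffer="iaqfpszqfkitzdqf" (len 16), cursors c1@2 c2@7 c3@14, authorship ..11...22.....33
After op 5 (move_right): buffer="iaqfpszqfkitzdqf" (len 16), cursors c1@3 c2@8 c3@15, authorship ..11...22.....33
After op 6 (delete): buffer="iafpszfkitzdf" (len 13), cursors c1@2 c2@6 c3@12, authorship ..1...2.....3
After op 7 (insert('c')): buffer="iacfpszcfkitzdcf" (len 16), cursors c1@3 c2@8 c3@15, authorship ..11...22.....33
Authorship (.=original, N=cursor N): . . 1 1 . . . 2 2 . . . . . 3 3
Index 5: author = original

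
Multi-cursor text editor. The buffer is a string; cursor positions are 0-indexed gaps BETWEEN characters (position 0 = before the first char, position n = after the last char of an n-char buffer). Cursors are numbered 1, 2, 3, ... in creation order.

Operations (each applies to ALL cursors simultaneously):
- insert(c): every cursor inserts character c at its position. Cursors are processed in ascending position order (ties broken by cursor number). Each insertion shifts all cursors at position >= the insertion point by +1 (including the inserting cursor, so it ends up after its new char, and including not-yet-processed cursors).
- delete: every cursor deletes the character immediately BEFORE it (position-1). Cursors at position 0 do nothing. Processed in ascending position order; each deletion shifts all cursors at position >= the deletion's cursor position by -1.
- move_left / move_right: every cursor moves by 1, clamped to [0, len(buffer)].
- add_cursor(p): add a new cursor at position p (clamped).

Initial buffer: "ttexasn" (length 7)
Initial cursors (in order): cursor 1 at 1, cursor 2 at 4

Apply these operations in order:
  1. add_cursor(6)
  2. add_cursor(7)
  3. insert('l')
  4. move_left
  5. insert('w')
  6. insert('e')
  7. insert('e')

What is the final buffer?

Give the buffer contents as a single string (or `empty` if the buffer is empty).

Answer: tweeltexweelasweelnweel

Derivation:
After op 1 (add_cursor(6)): buffer="ttexasn" (len 7), cursors c1@1 c2@4 c3@6, authorship .......
After op 2 (add_cursor(7)): buffer="ttexasn" (len 7), cursors c1@1 c2@4 c3@6 c4@7, authorship .......
After op 3 (insert('l')): buffer="tltexlaslnl" (len 11), cursors c1@2 c2@6 c3@9 c4@11, authorship .1...2..3.4
After op 4 (move_left): buffer="tltexlaslnl" (len 11), cursors c1@1 c2@5 c3@8 c4@10, authorship .1...2..3.4
After op 5 (insert('w')): buffer="twltexwlaswlnwl" (len 15), cursors c1@2 c2@7 c3@11 c4@14, authorship .11...22..33.44
After op 6 (insert('e')): buffer="tweltexwelaswelnwel" (len 19), cursors c1@3 c2@9 c3@14 c4@18, authorship .111...222..333.444
After op 7 (insert('e')): buffer="tweeltexweelasweelnweel" (len 23), cursors c1@4 c2@11 c3@17 c4@22, authorship .1111...2222..3333.4444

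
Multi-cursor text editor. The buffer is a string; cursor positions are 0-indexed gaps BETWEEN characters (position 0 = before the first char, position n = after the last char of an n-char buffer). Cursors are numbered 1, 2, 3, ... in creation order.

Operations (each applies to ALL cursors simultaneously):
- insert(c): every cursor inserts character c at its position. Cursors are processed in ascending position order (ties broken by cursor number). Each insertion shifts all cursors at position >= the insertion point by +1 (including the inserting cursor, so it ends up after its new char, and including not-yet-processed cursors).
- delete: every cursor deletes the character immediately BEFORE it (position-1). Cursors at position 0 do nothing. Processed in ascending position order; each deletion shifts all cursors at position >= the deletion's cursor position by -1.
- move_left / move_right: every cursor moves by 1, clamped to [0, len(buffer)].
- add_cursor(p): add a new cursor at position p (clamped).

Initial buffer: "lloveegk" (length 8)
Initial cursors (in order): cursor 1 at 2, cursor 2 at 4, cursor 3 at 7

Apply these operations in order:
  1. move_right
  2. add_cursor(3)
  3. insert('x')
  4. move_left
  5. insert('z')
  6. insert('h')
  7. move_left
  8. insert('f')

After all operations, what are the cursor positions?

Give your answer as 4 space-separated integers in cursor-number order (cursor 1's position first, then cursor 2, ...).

Answer: 9 15 22 9

Derivation:
After op 1 (move_right): buffer="lloveegk" (len 8), cursors c1@3 c2@5 c3@8, authorship ........
After op 2 (add_cursor(3)): buffer="lloveegk" (len 8), cursors c1@3 c4@3 c2@5 c3@8, authorship ........
After op 3 (insert('x')): buffer="lloxxvexegkx" (len 12), cursors c1@5 c4@5 c2@8 c3@12, authorship ...14..2...3
After op 4 (move_left): buffer="lloxxvexegkx" (len 12), cursors c1@4 c4@4 c2@7 c3@11, authorship ...14..2...3
After op 5 (insert('z')): buffer="lloxzzxvezxegkzx" (len 16), cursors c1@6 c4@6 c2@10 c3@15, authorship ...1144..22...33
After op 6 (insert('h')): buffer="lloxzzhhxvezhxegkzhx" (len 20), cursors c1@8 c4@8 c2@13 c3@19, authorship ...114144..222...333
After op 7 (move_left): buffer="lloxzzhhxvezhxegkzhx" (len 20), cursors c1@7 c4@7 c2@12 c3@18, authorship ...114144..222...333
After op 8 (insert('f')): buffer="lloxzzhffhxvezfhxegkzfhx" (len 24), cursors c1@9 c4@9 c2@15 c3@22, authorship ...11411444..2222...3333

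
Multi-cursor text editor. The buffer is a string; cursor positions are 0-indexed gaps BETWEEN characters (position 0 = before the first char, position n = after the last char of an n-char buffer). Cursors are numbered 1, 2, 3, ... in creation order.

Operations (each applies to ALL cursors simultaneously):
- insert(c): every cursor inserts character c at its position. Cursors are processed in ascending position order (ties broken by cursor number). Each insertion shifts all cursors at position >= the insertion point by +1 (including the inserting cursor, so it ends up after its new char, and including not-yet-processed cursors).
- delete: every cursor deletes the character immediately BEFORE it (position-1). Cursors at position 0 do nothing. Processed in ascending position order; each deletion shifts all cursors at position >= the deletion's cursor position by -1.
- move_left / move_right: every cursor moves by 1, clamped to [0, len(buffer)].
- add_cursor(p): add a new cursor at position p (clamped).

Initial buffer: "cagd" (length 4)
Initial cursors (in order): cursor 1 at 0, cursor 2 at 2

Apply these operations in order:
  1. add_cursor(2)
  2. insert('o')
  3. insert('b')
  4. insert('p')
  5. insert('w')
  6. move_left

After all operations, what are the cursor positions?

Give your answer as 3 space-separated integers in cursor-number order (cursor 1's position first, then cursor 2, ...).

After op 1 (add_cursor(2)): buffer="cagd" (len 4), cursors c1@0 c2@2 c3@2, authorship ....
After op 2 (insert('o')): buffer="ocaoogd" (len 7), cursors c1@1 c2@5 c3@5, authorship 1..23..
After op 3 (insert('b')): buffer="obcaoobbgd" (len 10), cursors c1@2 c2@8 c3@8, authorship 11..2323..
After op 4 (insert('p')): buffer="obpcaoobbppgd" (len 13), cursors c1@3 c2@11 c3@11, authorship 111..232323..
After op 5 (insert('w')): buffer="obpwcaoobbppwwgd" (len 16), cursors c1@4 c2@14 c3@14, authorship 1111..23232323..
After op 6 (move_left): buffer="obpwcaoobbppwwgd" (len 16), cursors c1@3 c2@13 c3@13, authorship 1111..23232323..

Answer: 3 13 13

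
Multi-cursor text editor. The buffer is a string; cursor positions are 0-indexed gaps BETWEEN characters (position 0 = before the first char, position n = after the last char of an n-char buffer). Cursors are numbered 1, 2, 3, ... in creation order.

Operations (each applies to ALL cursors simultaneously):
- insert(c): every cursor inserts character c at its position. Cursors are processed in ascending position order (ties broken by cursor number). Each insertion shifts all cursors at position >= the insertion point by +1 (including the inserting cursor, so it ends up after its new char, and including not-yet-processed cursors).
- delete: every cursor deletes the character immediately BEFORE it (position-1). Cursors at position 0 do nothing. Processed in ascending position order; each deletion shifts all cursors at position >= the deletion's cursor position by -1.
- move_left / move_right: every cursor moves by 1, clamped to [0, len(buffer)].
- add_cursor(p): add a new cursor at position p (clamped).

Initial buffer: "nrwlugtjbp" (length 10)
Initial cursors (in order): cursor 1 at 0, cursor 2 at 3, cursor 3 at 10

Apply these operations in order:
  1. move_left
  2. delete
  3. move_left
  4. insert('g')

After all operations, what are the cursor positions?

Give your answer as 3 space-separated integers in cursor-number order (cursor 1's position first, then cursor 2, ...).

After op 1 (move_left): buffer="nrwlugtjbp" (len 10), cursors c1@0 c2@2 c3@9, authorship ..........
After op 2 (delete): buffer="nwlugtjp" (len 8), cursors c1@0 c2@1 c3@7, authorship ........
After op 3 (move_left): buffer="nwlugtjp" (len 8), cursors c1@0 c2@0 c3@6, authorship ........
After op 4 (insert('g')): buffer="ggnwlugtgjp" (len 11), cursors c1@2 c2@2 c3@9, authorship 12......3..

Answer: 2 2 9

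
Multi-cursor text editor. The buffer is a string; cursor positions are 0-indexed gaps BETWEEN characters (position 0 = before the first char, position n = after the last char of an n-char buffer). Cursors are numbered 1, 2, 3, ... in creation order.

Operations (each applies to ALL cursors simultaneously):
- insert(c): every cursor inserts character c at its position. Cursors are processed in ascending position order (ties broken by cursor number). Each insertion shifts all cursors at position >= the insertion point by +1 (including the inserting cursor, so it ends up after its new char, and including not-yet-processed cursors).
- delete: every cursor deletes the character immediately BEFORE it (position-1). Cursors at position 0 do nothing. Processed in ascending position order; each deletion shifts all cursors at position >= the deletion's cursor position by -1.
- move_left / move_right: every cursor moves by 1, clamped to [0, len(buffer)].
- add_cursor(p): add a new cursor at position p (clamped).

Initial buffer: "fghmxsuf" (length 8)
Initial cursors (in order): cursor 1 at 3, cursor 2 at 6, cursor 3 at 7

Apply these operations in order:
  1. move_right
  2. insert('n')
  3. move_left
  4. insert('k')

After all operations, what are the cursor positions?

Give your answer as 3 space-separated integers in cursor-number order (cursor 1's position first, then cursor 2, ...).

After op 1 (move_right): buffer="fghmxsuf" (len 8), cursors c1@4 c2@7 c3@8, authorship ........
After op 2 (insert('n')): buffer="fghmnxsunfn" (len 11), cursors c1@5 c2@9 c3@11, authorship ....1...2.3
After op 3 (move_left): buffer="fghmnxsunfn" (len 11), cursors c1@4 c2@8 c3@10, authorship ....1...2.3
After op 4 (insert('k')): buffer="fghmknxsuknfkn" (len 14), cursors c1@5 c2@10 c3@13, authorship ....11...22.33

Answer: 5 10 13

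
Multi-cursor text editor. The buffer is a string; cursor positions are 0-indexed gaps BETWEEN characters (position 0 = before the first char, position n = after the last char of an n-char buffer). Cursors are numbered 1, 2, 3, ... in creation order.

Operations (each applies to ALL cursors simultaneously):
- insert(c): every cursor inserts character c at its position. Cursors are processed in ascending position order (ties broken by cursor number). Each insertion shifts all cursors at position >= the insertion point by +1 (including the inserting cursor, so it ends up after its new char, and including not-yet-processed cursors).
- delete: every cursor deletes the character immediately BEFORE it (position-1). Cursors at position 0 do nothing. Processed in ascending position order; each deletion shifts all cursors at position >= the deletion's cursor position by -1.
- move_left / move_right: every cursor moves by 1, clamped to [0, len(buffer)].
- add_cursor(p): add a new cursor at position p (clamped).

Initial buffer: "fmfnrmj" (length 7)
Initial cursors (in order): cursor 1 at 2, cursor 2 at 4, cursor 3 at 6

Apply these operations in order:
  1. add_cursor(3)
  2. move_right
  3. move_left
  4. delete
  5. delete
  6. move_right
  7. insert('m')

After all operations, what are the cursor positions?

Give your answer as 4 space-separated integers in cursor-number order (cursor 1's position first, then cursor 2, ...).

After op 1 (add_cursor(3)): buffer="fmfnrmj" (len 7), cursors c1@2 c4@3 c2@4 c3@6, authorship .......
After op 2 (move_right): buffer="fmfnrmj" (len 7), cursors c1@3 c4@4 c2@5 c3@7, authorship .......
After op 3 (move_left): buffer="fmfnrmj" (len 7), cursors c1@2 c4@3 c2@4 c3@6, authorship .......
After op 4 (delete): buffer="frj" (len 3), cursors c1@1 c2@1 c4@1 c3@2, authorship ...
After op 5 (delete): buffer="j" (len 1), cursors c1@0 c2@0 c3@0 c4@0, authorship .
After op 6 (move_right): buffer="j" (len 1), cursors c1@1 c2@1 c3@1 c4@1, authorship .
After op 7 (insert('m')): buffer="jmmmm" (len 5), cursors c1@5 c2@5 c3@5 c4@5, authorship .1234

Answer: 5 5 5 5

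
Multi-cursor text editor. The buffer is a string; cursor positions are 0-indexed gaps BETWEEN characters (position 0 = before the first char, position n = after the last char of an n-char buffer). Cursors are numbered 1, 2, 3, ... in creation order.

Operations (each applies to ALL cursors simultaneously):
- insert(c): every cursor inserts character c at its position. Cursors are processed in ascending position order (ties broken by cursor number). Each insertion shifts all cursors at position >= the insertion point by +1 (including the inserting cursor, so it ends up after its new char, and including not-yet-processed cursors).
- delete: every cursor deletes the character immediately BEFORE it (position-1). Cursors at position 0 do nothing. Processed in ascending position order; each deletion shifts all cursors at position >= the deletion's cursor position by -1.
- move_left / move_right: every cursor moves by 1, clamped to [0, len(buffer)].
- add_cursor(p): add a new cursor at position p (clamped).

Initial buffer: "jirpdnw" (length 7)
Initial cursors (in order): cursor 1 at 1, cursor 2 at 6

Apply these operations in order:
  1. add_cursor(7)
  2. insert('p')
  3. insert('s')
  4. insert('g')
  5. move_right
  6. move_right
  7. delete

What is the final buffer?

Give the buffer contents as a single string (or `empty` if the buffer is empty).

Answer: jpsgipdnpsgws

Derivation:
After op 1 (add_cursor(7)): buffer="jirpdnw" (len 7), cursors c1@1 c2@6 c3@7, authorship .......
After op 2 (insert('p')): buffer="jpirpdnpwp" (len 10), cursors c1@2 c2@8 c3@10, authorship .1.....2.3
After op 3 (insert('s')): buffer="jpsirpdnpswps" (len 13), cursors c1@3 c2@10 c3@13, authorship .11.....22.33
After op 4 (insert('g')): buffer="jpsgirpdnpsgwpsg" (len 16), cursors c1@4 c2@12 c3@16, authorship .111.....222.333
After op 5 (move_right): buffer="jpsgirpdnpsgwpsg" (len 16), cursors c1@5 c2@13 c3@16, authorship .111.....222.333
After op 6 (move_right): buffer="jpsgirpdnpsgwpsg" (len 16), cursors c1@6 c2@14 c3@16, authorship .111.....222.333
After op 7 (delete): buffer="jpsgipdnpsgws" (len 13), cursors c1@5 c2@12 c3@13, authorship .111....222.3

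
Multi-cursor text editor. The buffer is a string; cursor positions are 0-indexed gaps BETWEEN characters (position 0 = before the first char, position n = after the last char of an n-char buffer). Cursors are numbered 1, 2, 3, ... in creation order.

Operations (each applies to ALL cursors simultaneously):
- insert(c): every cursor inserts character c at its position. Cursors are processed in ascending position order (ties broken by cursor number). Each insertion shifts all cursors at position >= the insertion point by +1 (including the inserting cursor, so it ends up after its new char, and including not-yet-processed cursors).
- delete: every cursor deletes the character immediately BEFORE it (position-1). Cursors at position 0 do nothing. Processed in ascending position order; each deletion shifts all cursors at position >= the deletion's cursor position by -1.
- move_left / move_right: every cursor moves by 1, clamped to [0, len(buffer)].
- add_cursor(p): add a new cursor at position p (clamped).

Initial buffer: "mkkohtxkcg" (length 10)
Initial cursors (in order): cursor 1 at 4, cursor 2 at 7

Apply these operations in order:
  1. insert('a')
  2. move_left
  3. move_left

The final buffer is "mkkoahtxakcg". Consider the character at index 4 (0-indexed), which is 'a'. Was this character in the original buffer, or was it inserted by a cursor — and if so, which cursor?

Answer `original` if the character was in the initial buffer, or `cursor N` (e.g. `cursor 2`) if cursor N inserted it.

Answer: cursor 1

Derivation:
After op 1 (insert('a')): buffer="mkkoahtxakcg" (len 12), cursors c1@5 c2@9, authorship ....1...2...
After op 2 (move_left): buffer="mkkoahtxakcg" (len 12), cursors c1@4 c2@8, authorship ....1...2...
After op 3 (move_left): buffer="mkkoahtxakcg" (len 12), cursors c1@3 c2@7, authorship ....1...2...
Authorship (.=original, N=cursor N): . . . . 1 . . . 2 . . .
Index 4: author = 1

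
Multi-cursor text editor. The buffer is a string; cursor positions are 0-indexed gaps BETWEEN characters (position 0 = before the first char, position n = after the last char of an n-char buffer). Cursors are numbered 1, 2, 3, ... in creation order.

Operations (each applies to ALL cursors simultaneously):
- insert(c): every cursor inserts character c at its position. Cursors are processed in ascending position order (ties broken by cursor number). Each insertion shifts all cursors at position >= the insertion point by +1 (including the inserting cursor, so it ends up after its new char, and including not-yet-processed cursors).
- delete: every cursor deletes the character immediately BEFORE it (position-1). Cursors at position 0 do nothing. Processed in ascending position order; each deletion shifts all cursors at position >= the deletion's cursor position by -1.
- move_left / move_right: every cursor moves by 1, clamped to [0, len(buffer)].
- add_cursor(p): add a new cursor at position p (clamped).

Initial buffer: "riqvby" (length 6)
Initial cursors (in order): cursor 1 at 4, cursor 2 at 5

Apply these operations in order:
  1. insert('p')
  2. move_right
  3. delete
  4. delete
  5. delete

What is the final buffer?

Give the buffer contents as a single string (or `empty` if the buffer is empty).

After op 1 (insert('p')): buffer="riqvpbpy" (len 8), cursors c1@5 c2@7, authorship ....1.2.
After op 2 (move_right): buffer="riqvpbpy" (len 8), cursors c1@6 c2@8, authorship ....1.2.
After op 3 (delete): buffer="riqvpp" (len 6), cursors c1@5 c2@6, authorship ....12
After op 4 (delete): buffer="riqv" (len 4), cursors c1@4 c2@4, authorship ....
After op 5 (delete): buffer="ri" (len 2), cursors c1@2 c2@2, authorship ..

Answer: ri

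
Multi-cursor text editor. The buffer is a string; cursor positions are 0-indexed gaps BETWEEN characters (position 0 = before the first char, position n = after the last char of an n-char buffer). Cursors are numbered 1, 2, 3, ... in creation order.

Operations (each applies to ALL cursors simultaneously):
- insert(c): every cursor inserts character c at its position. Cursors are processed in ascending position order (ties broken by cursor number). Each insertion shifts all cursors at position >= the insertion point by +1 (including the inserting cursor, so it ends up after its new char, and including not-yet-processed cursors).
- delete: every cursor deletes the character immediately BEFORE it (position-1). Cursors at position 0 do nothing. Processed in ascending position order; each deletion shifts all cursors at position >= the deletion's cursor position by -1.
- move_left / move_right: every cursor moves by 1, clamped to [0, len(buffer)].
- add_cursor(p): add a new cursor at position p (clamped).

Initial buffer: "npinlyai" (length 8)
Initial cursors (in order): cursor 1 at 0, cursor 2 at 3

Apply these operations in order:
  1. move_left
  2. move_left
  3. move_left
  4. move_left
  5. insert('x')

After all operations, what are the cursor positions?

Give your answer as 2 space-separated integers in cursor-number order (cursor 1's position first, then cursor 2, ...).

Answer: 2 2

Derivation:
After op 1 (move_left): buffer="npinlyai" (len 8), cursors c1@0 c2@2, authorship ........
After op 2 (move_left): buffer="npinlyai" (len 8), cursors c1@0 c2@1, authorship ........
After op 3 (move_left): buffer="npinlyai" (len 8), cursors c1@0 c2@0, authorship ........
After op 4 (move_left): buffer="npinlyai" (len 8), cursors c1@0 c2@0, authorship ........
After op 5 (insert('x')): buffer="xxnpinlyai" (len 10), cursors c1@2 c2@2, authorship 12........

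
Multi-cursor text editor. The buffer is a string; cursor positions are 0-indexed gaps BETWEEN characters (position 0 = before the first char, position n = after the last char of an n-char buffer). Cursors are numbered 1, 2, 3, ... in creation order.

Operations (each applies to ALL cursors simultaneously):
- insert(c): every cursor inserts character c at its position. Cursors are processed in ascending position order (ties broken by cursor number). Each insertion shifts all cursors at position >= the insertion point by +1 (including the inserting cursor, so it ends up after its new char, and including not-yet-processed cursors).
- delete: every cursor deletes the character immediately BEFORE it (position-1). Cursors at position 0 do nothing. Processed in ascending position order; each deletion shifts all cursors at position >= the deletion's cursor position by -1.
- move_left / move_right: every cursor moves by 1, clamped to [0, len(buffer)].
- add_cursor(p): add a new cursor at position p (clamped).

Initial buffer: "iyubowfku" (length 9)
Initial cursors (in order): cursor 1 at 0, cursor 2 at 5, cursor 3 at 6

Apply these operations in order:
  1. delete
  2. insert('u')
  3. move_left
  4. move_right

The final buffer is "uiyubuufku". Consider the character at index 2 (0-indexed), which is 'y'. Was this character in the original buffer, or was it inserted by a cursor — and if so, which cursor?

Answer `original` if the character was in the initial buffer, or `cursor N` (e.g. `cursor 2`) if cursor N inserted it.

Answer: original

Derivation:
After op 1 (delete): buffer="iyubfku" (len 7), cursors c1@0 c2@4 c3@4, authorship .......
After op 2 (insert('u')): buffer="uiyubuufku" (len 10), cursors c1@1 c2@7 c3@7, authorship 1....23...
After op 3 (move_left): buffer="uiyubuufku" (len 10), cursors c1@0 c2@6 c3@6, authorship 1....23...
After op 4 (move_right): buffer="uiyubuufku" (len 10), cursors c1@1 c2@7 c3@7, authorship 1....23...
Authorship (.=original, N=cursor N): 1 . . . . 2 3 . . .
Index 2: author = original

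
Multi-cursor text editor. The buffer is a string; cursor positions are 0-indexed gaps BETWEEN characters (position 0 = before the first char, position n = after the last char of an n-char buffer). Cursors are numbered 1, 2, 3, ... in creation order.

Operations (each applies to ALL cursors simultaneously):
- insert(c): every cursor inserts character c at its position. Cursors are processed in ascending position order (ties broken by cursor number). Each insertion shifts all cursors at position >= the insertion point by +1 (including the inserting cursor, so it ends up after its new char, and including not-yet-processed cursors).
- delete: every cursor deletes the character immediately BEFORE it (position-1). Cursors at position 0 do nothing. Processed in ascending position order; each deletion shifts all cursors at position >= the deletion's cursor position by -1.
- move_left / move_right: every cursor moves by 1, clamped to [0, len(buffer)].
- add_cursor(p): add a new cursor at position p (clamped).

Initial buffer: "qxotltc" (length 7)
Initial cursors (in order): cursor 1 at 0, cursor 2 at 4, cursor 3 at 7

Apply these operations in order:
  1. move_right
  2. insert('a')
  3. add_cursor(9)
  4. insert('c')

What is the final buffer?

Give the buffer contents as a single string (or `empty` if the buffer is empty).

After op 1 (move_right): buffer="qxotltc" (len 7), cursors c1@1 c2@5 c3@7, authorship .......
After op 2 (insert('a')): buffer="qaxotlatca" (len 10), cursors c1@2 c2@7 c3@10, authorship .1....2..3
After op 3 (add_cursor(9)): buffer="qaxotlatca" (len 10), cursors c1@2 c2@7 c4@9 c3@10, authorship .1....2..3
After op 4 (insert('c')): buffer="qacxotlactccac" (len 14), cursors c1@3 c2@9 c4@12 c3@14, authorship .11....22..433

Answer: qacxotlactccac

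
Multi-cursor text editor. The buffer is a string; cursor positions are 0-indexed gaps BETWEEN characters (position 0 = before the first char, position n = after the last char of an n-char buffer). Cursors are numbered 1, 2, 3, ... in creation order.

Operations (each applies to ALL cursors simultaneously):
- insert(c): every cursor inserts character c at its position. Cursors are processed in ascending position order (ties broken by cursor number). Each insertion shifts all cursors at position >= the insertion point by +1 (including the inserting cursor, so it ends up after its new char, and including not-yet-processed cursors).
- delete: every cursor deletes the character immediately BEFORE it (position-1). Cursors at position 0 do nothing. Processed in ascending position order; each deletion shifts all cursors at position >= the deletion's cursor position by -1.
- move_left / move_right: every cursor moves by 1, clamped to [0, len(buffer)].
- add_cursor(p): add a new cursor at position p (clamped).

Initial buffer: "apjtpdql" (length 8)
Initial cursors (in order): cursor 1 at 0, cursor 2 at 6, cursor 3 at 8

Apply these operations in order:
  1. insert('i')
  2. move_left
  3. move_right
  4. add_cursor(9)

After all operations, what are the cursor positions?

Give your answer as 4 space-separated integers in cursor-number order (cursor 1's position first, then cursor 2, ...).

Answer: 1 8 11 9

Derivation:
After op 1 (insert('i')): buffer="iapjtpdiqli" (len 11), cursors c1@1 c2@8 c3@11, authorship 1......2..3
After op 2 (move_left): buffer="iapjtpdiqli" (len 11), cursors c1@0 c2@7 c3@10, authorship 1......2..3
After op 3 (move_right): buffer="iapjtpdiqli" (len 11), cursors c1@1 c2@8 c3@11, authorship 1......2..3
After op 4 (add_cursor(9)): buffer="iapjtpdiqli" (len 11), cursors c1@1 c2@8 c4@9 c3@11, authorship 1......2..3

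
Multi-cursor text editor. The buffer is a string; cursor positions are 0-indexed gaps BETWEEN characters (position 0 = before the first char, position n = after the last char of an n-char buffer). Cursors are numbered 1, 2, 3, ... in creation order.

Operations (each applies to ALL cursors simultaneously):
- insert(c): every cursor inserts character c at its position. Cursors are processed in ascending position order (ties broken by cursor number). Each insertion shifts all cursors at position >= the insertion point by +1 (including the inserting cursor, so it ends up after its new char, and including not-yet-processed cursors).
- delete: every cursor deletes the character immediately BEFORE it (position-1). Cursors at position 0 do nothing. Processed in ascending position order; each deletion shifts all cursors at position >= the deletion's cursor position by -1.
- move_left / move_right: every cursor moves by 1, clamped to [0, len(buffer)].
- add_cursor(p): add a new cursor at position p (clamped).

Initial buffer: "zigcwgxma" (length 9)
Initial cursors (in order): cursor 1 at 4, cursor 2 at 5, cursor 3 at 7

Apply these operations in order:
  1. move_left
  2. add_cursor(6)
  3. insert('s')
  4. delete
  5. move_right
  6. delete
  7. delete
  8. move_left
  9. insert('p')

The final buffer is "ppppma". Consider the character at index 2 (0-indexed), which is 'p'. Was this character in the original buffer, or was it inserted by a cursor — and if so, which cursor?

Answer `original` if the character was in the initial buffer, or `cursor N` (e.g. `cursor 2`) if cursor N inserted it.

After op 1 (move_left): buffer="zigcwgxma" (len 9), cursors c1@3 c2@4 c3@6, authorship .........
After op 2 (add_cursor(6)): buffer="zigcwgxma" (len 9), cursors c1@3 c2@4 c3@6 c4@6, authorship .........
After op 3 (insert('s')): buffer="zigscswgssxma" (len 13), cursors c1@4 c2@6 c3@10 c4@10, authorship ...1.2..34...
After op 4 (delete): buffer="zigcwgxma" (len 9), cursors c1@3 c2@4 c3@6 c4@6, authorship .........
After op 5 (move_right): buffer="zigcwgxma" (len 9), cursors c1@4 c2@5 c3@7 c4@7, authorship .........
After op 6 (delete): buffer="zigma" (len 5), cursors c1@3 c2@3 c3@3 c4@3, authorship .....
After op 7 (delete): buffer="ma" (len 2), cursors c1@0 c2@0 c3@0 c4@0, authorship ..
After op 8 (move_left): buffer="ma" (len 2), cursors c1@0 c2@0 c3@0 c4@0, authorship ..
After op 9 (insert('p')): buffer="ppppma" (len 6), cursors c1@4 c2@4 c3@4 c4@4, authorship 1234..
Authorship (.=original, N=cursor N): 1 2 3 4 . .
Index 2: author = 3

Answer: cursor 3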